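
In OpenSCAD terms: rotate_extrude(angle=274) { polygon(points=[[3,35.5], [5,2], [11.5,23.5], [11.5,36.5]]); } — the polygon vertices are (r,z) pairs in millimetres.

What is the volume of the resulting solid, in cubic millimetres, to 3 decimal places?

Volume = 6342.495 mm³

Profile (r,z), 4 vertices: (3,35.5) (5,2) (11.5,23.5) (11.5,36.5)
edge 0: (3,35.5)→(5,2)  cross = 3·2 − 5·35.5 = -171.5000; (r_i+r_j)·cross = 8·-171.5000 = -1372.0000
edge 1: (5,2)→(11.5,23.5)  cross = 5·23.5 − 11.5·2 = 94.5000; (r_i+r_j)·cross = 16.5·94.5000 = 1559.2500
edge 2: (11.5,23.5)→(11.5,36.5)  cross = 11.5·36.5 − 11.5·23.5 = 149.5000; (r_i+r_j)·cross = 23·149.5000 = 3438.5000
edge 3: (11.5,36.5)→(3,35.5)  cross = 11.5·35.5 − 3·36.5 = 298.7500; (r_i+r_j)·cross = 14.5·298.7500 = 4331.8750
Σcross = 371.2500 → A = |Σcross|/2 = 185.6250 mm²
Σ(r_i+r_j)·cross = 7957.6250 → first moment M = |Σ|/6 = 1326.2708
R_c = M/A = 1326.2708/185.6250 = 7.1449 mm
θ = 274° = 4.782202 rad
V = θ·R_c·A = 4.782202·7.1449·185.6250 = 6342.495 mm³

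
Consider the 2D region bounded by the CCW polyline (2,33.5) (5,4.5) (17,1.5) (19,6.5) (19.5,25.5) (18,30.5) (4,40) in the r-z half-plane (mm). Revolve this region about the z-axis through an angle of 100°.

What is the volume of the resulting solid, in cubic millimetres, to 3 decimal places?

Volume = 9502.881 mm³

Profile (r,z), 7 vertices: (2,33.5) (5,4.5) (17,1.5) (19,6.5) (19.5,25.5) (18,30.5) (4,40)
edge 0: (2,33.5)→(5,4.5)  cross = 2·4.5 − 5·33.5 = -158.5000; (r_i+r_j)·cross = 7·-158.5000 = -1109.5000
edge 1: (5,4.5)→(17,1.5)  cross = 5·1.5 − 17·4.5 = -69.0000; (r_i+r_j)·cross = 22·-69.0000 = -1518.0000
edge 2: (17,1.5)→(19,6.5)  cross = 17·6.5 − 19·1.5 = 82.0000; (r_i+r_j)·cross = 36·82.0000 = 2952.0000
edge 3: (19,6.5)→(19.5,25.5)  cross = 19·25.5 − 19.5·6.5 = 357.7500; (r_i+r_j)·cross = 38.5·357.7500 = 13773.3750
edge 4: (19.5,25.5)→(18,30.5)  cross = 19.5·30.5 − 18·25.5 = 135.7500; (r_i+r_j)·cross = 37.5·135.7500 = 5090.6250
edge 5: (18,30.5)→(4,40)  cross = 18·40 − 4·30.5 = 598.0000; (r_i+r_j)·cross = 22·598.0000 = 13156.0000
edge 6: (4,40)→(2,33.5)  cross = 4·33.5 − 2·40 = 54.0000; (r_i+r_j)·cross = 6·54.0000 = 324.0000
Σcross = 1000.0000 → A = |Σcross|/2 = 500.0000 mm²
Σ(r_i+r_j)·cross = 32668.5000 → first moment M = |Σ|/6 = 5444.7500
R_c = M/A = 5444.7500/500.0000 = 10.8895 mm
θ = 100° = 1.745329 rad
V = θ·R_c·A = 1.745329·10.8895·500.0000 = 9502.881 mm³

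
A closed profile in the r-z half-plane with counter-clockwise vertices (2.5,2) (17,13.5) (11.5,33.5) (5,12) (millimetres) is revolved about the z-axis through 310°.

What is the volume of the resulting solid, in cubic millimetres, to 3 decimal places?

Profile (r,z), 4 vertices: (2.5,2) (17,13.5) (11.5,33.5) (5,12)
edge 0: (2.5,2)→(17,13.5)  cross = 2.5·13.5 − 17·2 = -0.2500; (r_i+r_j)·cross = 19.5·-0.2500 = -4.8750
edge 1: (17,13.5)→(11.5,33.5)  cross = 17·33.5 − 11.5·13.5 = 414.2500; (r_i+r_j)·cross = 28.5·414.2500 = 11806.1250
edge 2: (11.5,33.5)→(5,12)  cross = 11.5·12 − 5·33.5 = -29.5000; (r_i+r_j)·cross = 16.5·-29.5000 = -486.7500
edge 3: (5,12)→(2.5,2)  cross = 5·2 − 2.5·12 = -20.0000; (r_i+r_j)·cross = 7.5·-20.0000 = -150.0000
Σcross = 364.5000 → A = |Σcross|/2 = 182.2500 mm²
Σ(r_i+r_j)·cross = 11164.5000 → first moment M = |Σ|/6 = 1860.7500
R_c = M/A = 1860.7500/182.2500 = 10.2099 mm
θ = 310° = 5.410521 rad
V = θ·R_c·A = 5.410521·10.2099·182.2500 = 10067.626 mm³

Volume = 10067.626 mm³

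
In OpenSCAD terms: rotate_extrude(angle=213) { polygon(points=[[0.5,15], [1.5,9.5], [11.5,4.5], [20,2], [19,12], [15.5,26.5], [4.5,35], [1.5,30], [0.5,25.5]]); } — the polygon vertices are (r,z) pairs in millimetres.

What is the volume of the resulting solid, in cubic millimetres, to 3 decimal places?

Volume = 15089.851 mm³

Profile (r,z), 9 vertices: (0.5,15) (1.5,9.5) (11.5,4.5) (20,2) (19,12) (15.5,26.5) (4.5,35) (1.5,30) (0.5,25.5)
edge 0: (0.5,15)→(1.5,9.5)  cross = 0.5·9.5 − 1.5·15 = -17.7500; (r_i+r_j)·cross = 2·-17.7500 = -35.5000
edge 1: (1.5,9.5)→(11.5,4.5)  cross = 1.5·4.5 − 11.5·9.5 = -102.5000; (r_i+r_j)·cross = 13·-102.5000 = -1332.5000
edge 2: (11.5,4.5)→(20,2)  cross = 11.5·2 − 20·4.5 = -67.0000; (r_i+r_j)·cross = 31.5·-67.0000 = -2110.5000
edge 3: (20,2)→(19,12)  cross = 20·12 − 19·2 = 202.0000; (r_i+r_j)·cross = 39·202.0000 = 7878.0000
edge 4: (19,12)→(15.5,26.5)  cross = 19·26.5 − 15.5·12 = 317.5000; (r_i+r_j)·cross = 34.5·317.5000 = 10953.7500
edge 5: (15.5,26.5)→(4.5,35)  cross = 15.5·35 − 4.5·26.5 = 423.2500; (r_i+r_j)·cross = 20·423.2500 = 8465.0000
edge 6: (4.5,35)→(1.5,30)  cross = 4.5·30 − 1.5·35 = 82.5000; (r_i+r_j)·cross = 6·82.5000 = 495.0000
edge 7: (1.5,30)→(0.5,25.5)  cross = 1.5·25.5 − 0.5·30 = 23.2500; (r_i+r_j)·cross = 2·23.2500 = 46.5000
edge 8: (0.5,25.5)→(0.5,15)  cross = 0.5·15 − 0.5·25.5 = -5.2500; (r_i+r_j)·cross = 1·-5.2500 = -5.2500
Σcross = 856.0000 → A = |Σcross|/2 = 428.0000 mm²
Σ(r_i+r_j)·cross = 24354.5000 → first moment M = |Σ|/6 = 4059.0833
R_c = M/A = 4059.0833/428.0000 = 9.4838 mm
θ = 213° = 3.717551 rad
V = θ·R_c·A = 3.717551·9.4838·428.0000 = 15089.851 mm³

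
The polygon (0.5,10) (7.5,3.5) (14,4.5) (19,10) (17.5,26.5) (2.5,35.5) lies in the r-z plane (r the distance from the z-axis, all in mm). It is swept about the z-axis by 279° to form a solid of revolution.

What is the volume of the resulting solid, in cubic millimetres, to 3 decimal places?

Profile (r,z), 6 vertices: (0.5,10) (7.5,3.5) (14,4.5) (19,10) (17.5,26.5) (2.5,35.5)
edge 0: (0.5,10)→(7.5,3.5)  cross = 0.5·3.5 − 7.5·10 = -73.2500; (r_i+r_j)·cross = 8·-73.2500 = -586.0000
edge 1: (7.5,3.5)→(14,4.5)  cross = 7.5·4.5 − 14·3.5 = -15.2500; (r_i+r_j)·cross = 21.5·-15.2500 = -327.8750
edge 2: (14,4.5)→(19,10)  cross = 14·10 − 19·4.5 = 54.5000; (r_i+r_j)·cross = 33·54.5000 = 1798.5000
edge 3: (19,10)→(17.5,26.5)  cross = 19·26.5 − 17.5·10 = 328.5000; (r_i+r_j)·cross = 36.5·328.5000 = 11990.2500
edge 4: (17.5,26.5)→(2.5,35.5)  cross = 17.5·35.5 − 2.5·26.5 = 555.0000; (r_i+r_j)·cross = 20·555.0000 = 11100.0000
edge 5: (2.5,35.5)→(0.5,10)  cross = 2.5·10 − 0.5·35.5 = 7.2500; (r_i+r_j)·cross = 3·7.2500 = 21.7500
Σcross = 856.7500 → A = |Σcross|/2 = 428.3750 mm²
Σ(r_i+r_j)·cross = 23996.6250 → first moment M = |Σ|/6 = 3999.4375
R_c = M/A = 3999.4375/428.3750 = 9.3363 mm
θ = 279° = 4.869469 rad
V = θ·R_c·A = 4.869469·9.3363·428.3750 = 19475.135 mm³

Volume = 19475.135 mm³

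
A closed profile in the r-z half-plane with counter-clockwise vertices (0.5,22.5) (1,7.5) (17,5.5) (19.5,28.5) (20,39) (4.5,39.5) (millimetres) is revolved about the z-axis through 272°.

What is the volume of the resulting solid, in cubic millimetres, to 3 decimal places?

Volume = 27323.060 mm³

Profile (r,z), 6 vertices: (0.5,22.5) (1,7.5) (17,5.5) (19.5,28.5) (20,39) (4.5,39.5)
edge 0: (0.5,22.5)→(1,7.5)  cross = 0.5·7.5 − 1·22.5 = -18.7500; (r_i+r_j)·cross = 1.5·-18.7500 = -28.1250
edge 1: (1,7.5)→(17,5.5)  cross = 1·5.5 − 17·7.5 = -122.0000; (r_i+r_j)·cross = 18·-122.0000 = -2196.0000
edge 2: (17,5.5)→(19.5,28.5)  cross = 17·28.5 − 19.5·5.5 = 377.2500; (r_i+r_j)·cross = 36.5·377.2500 = 13769.6250
edge 3: (19.5,28.5)→(20,39)  cross = 19.5·39 − 20·28.5 = 190.5000; (r_i+r_j)·cross = 39.5·190.5000 = 7524.7500
edge 4: (20,39)→(4.5,39.5)  cross = 20·39.5 − 4.5·39 = 614.5000; (r_i+r_j)·cross = 24.5·614.5000 = 15055.2500
edge 5: (4.5,39.5)→(0.5,22.5)  cross = 4.5·22.5 − 0.5·39.5 = 81.5000; (r_i+r_j)·cross = 5·81.5000 = 407.5000
Σcross = 1123.0000 → A = |Σcross|/2 = 561.5000 mm²
Σ(r_i+r_j)·cross = 34533.0000 → first moment M = |Σ|/6 = 5755.5000
R_c = M/A = 5755.5000/561.5000 = 10.2502 mm
θ = 272° = 4.747296 rad
V = θ·R_c·A = 4.747296·10.2502·561.5000 = 27323.060 mm³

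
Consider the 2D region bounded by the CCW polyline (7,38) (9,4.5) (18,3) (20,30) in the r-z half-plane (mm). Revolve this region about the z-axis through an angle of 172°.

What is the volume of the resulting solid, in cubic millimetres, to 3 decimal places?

Profile (r,z), 4 vertices: (7,38) (9,4.5) (18,3) (20,30)
edge 0: (7,38)→(9,4.5)  cross = 7·4.5 − 9·38 = -310.5000; (r_i+r_j)·cross = 16·-310.5000 = -4968.0000
edge 1: (9,4.5)→(18,3)  cross = 9·3 − 18·4.5 = -54.0000; (r_i+r_j)·cross = 27·-54.0000 = -1458.0000
edge 2: (18,3)→(20,30)  cross = 18·30 − 20·3 = 480.0000; (r_i+r_j)·cross = 38·480.0000 = 18240.0000
edge 3: (20,30)→(7,38)  cross = 20·38 − 7·30 = 550.0000; (r_i+r_j)·cross = 27·550.0000 = 14850.0000
Σcross = 665.5000 → A = |Σcross|/2 = 332.7500 mm²
Σ(r_i+r_j)·cross = 26664.0000 → first moment M = |Σ|/6 = 4444.0000
R_c = M/A = 4444.0000/332.7500 = 13.3554 mm
θ = 172° = 3.001966 rad
V = θ·R_c·A = 3.001966·13.3554·332.7500 = 13340.738 mm³

Volume = 13340.738 mm³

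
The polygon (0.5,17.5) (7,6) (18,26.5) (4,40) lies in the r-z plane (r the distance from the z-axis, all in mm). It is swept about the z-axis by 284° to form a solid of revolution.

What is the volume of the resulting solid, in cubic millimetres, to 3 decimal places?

Profile (r,z), 4 vertices: (0.5,17.5) (7,6) (18,26.5) (4,40)
edge 0: (0.5,17.5)→(7,6)  cross = 0.5·6 − 7·17.5 = -119.5000; (r_i+r_j)·cross = 7.5·-119.5000 = -896.2500
edge 1: (7,6)→(18,26.5)  cross = 7·26.5 − 18·6 = 77.5000; (r_i+r_j)·cross = 25·77.5000 = 1937.5000
edge 2: (18,26.5)→(4,40)  cross = 18·40 − 4·26.5 = 614.0000; (r_i+r_j)·cross = 22·614.0000 = 13508.0000
edge 3: (4,40)→(0.5,17.5)  cross = 4·17.5 − 0.5·40 = 50.0000; (r_i+r_j)·cross = 4.5·50.0000 = 225.0000
Σcross = 622.0000 → A = |Σcross|/2 = 311.0000 mm²
Σ(r_i+r_j)·cross = 14774.2500 → first moment M = |Σ|/6 = 2462.3750
R_c = M/A = 2462.3750/311.0000 = 7.9176 mm
θ = 284° = 4.956735 rad
V = θ·R_c·A = 4.956735·7.9176·311.0000 = 12205.341 mm³

Volume = 12205.341 mm³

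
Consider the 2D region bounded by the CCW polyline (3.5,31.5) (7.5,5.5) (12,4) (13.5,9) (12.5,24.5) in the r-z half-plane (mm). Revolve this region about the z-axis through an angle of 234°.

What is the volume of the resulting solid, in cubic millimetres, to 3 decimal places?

Profile (r,z), 5 vertices: (3.5,31.5) (7.5,5.5) (12,4) (13.5,9) (12.5,24.5)
edge 0: (3.5,31.5)→(7.5,5.5)  cross = 3.5·5.5 − 7.5·31.5 = -217.0000; (r_i+r_j)·cross = 11·-217.0000 = -2387.0000
edge 1: (7.5,5.5)→(12,4)  cross = 7.5·4 − 12·5.5 = -36.0000; (r_i+r_j)·cross = 19.5·-36.0000 = -702.0000
edge 2: (12,4)→(13.5,9)  cross = 12·9 − 13.5·4 = 54.0000; (r_i+r_j)·cross = 25.5·54.0000 = 1377.0000
edge 3: (13.5,9)→(12.5,24.5)  cross = 13.5·24.5 − 12.5·9 = 218.2500; (r_i+r_j)·cross = 26·218.2500 = 5674.5000
edge 4: (12.5,24.5)→(3.5,31.5)  cross = 12.5·31.5 − 3.5·24.5 = 308.0000; (r_i+r_j)·cross = 16·308.0000 = 4928.0000
Σcross = 327.2500 → A = |Σcross|/2 = 163.6250 mm²
Σ(r_i+r_j)·cross = 8890.5000 → first moment M = |Σ|/6 = 1481.7500
R_c = M/A = 1481.7500/163.6250 = 9.0558 mm
θ = 234° = 4.084070 rad
V = θ·R_c·A = 4.084070·9.0558·163.6250 = 6051.571 mm³

Volume = 6051.571 mm³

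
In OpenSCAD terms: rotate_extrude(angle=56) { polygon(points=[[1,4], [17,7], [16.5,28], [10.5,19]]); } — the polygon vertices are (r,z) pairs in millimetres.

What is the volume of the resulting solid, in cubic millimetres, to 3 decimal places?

Volume = 1917.262 mm³

Profile (r,z), 4 vertices: (1,4) (17,7) (16.5,28) (10.5,19)
edge 0: (1,4)→(17,7)  cross = 1·7 − 17·4 = -61.0000; (r_i+r_j)·cross = 18·-61.0000 = -1098.0000
edge 1: (17,7)→(16.5,28)  cross = 17·28 − 16.5·7 = 360.5000; (r_i+r_j)·cross = 33.5·360.5000 = 12076.7500
edge 2: (16.5,28)→(10.5,19)  cross = 16.5·19 − 10.5·28 = 19.5000; (r_i+r_j)·cross = 27·19.5000 = 526.5000
edge 3: (10.5,19)→(1,4)  cross = 10.5·4 − 1·19 = 23.0000; (r_i+r_j)·cross = 11.5·23.0000 = 264.5000
Σcross = 342.0000 → A = |Σcross|/2 = 171.0000 mm²
Σ(r_i+r_j)·cross = 11769.7500 → first moment M = |Σ|/6 = 1961.6250
R_c = M/A = 1961.6250/171.0000 = 11.4715 mm
θ = 56° = 0.977384 rad
V = θ·R_c·A = 0.977384·11.4715·171.0000 = 1917.262 mm³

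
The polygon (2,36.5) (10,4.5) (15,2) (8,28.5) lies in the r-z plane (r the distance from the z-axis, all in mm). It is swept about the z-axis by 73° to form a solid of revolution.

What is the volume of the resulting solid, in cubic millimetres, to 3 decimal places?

Volume = 1349.474 mm³

Profile (r,z), 4 vertices: (2,36.5) (10,4.5) (15,2) (8,28.5)
edge 0: (2,36.5)→(10,4.5)  cross = 2·4.5 − 10·36.5 = -356.0000; (r_i+r_j)·cross = 12·-356.0000 = -4272.0000
edge 1: (10,4.5)→(15,2)  cross = 10·2 − 15·4.5 = -47.5000; (r_i+r_j)·cross = 25·-47.5000 = -1187.5000
edge 2: (15,2)→(8,28.5)  cross = 15·28.5 − 8·2 = 411.5000; (r_i+r_j)·cross = 23·411.5000 = 9464.5000
edge 3: (8,28.5)→(2,36.5)  cross = 8·36.5 − 2·28.5 = 235.0000; (r_i+r_j)·cross = 10·235.0000 = 2350.0000
Σcross = 243.0000 → A = |Σcross|/2 = 121.5000 mm²
Σ(r_i+r_j)·cross = 6355.0000 → first moment M = |Σ|/6 = 1059.1667
R_c = M/A = 1059.1667/121.5000 = 8.7174 mm
θ = 73° = 1.274090 rad
V = θ·R_c·A = 1.274090·8.7174·121.5000 = 1349.474 mm³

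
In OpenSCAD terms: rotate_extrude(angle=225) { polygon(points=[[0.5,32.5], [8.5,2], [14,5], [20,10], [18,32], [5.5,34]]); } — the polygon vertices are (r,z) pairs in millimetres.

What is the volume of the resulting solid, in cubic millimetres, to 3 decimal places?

Profile (r,z), 6 vertices: (0.5,32.5) (8.5,2) (14,5) (20,10) (18,32) (5.5,34)
edge 0: (0.5,32.5)→(8.5,2)  cross = 0.5·2 − 8.5·32.5 = -275.2500; (r_i+r_j)·cross = 9·-275.2500 = -2477.2500
edge 1: (8.5,2)→(14,5)  cross = 8.5·5 − 14·2 = 14.5000; (r_i+r_j)·cross = 22.5·14.5000 = 326.2500
edge 2: (14,5)→(20,10)  cross = 14·10 − 20·5 = 40.0000; (r_i+r_j)·cross = 34·40.0000 = 1360.0000
edge 3: (20,10)→(18,32)  cross = 20·32 − 18·10 = 460.0000; (r_i+r_j)·cross = 38·460.0000 = 17480.0000
edge 4: (18,32)→(5.5,34)  cross = 18·34 − 5.5·32 = 436.0000; (r_i+r_j)·cross = 23.5·436.0000 = 10246.0000
edge 5: (5.5,34)→(0.5,32.5)  cross = 5.5·32.5 − 0.5·34 = 161.7500; (r_i+r_j)·cross = 6·161.7500 = 970.5000
Σcross = 837.0000 → A = |Σcross|/2 = 418.5000 mm²
Σ(r_i+r_j)·cross = 27905.5000 → first moment M = |Σ|/6 = 4650.9167
R_c = M/A = 4650.9167/418.5000 = 11.1133 mm
θ = 225° = 3.926991 rad
V = θ·R_c·A = 3.926991·11.1133·418.5000 = 18264.107 mm³

Volume = 18264.107 mm³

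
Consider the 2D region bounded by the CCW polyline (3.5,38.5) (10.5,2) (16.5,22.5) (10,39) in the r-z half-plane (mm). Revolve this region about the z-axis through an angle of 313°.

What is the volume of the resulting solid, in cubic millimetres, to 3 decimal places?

Profile (r,z), 4 vertices: (3.5,38.5) (10.5,2) (16.5,22.5) (10,39)
edge 0: (3.5,38.5)→(10.5,2)  cross = 3.5·2 − 10.5·38.5 = -397.2500; (r_i+r_j)·cross = 14·-397.2500 = -5561.5000
edge 1: (10.5,2)→(16.5,22.5)  cross = 10.5·22.5 − 16.5·2 = 203.2500; (r_i+r_j)·cross = 27·203.2500 = 5487.7500
edge 2: (16.5,22.5)→(10,39)  cross = 16.5·39 − 10·22.5 = 418.5000; (r_i+r_j)·cross = 26.5·418.5000 = 11090.2500
edge 3: (10,39)→(3.5,38.5)  cross = 10·38.5 − 3.5·39 = 248.5000; (r_i+r_j)·cross = 13.5·248.5000 = 3354.7500
Σcross = 473.0000 → A = |Σcross|/2 = 236.5000 mm²
Σ(r_i+r_j)·cross = 14371.2500 → first moment M = |Σ|/6 = 2395.2083
R_c = M/A = 2395.2083/236.5000 = 10.1277 mm
θ = 313° = 5.462881 rad
V = θ·R_c·A = 5.462881·10.1277·236.5000 = 13084.737 mm³

Volume = 13084.737 mm³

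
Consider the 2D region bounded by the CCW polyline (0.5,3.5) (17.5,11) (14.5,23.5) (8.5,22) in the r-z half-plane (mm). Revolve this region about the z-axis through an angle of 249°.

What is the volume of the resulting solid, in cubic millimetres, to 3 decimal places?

Profile (r,z), 4 vertices: (0.5,3.5) (17.5,11) (14.5,23.5) (8.5,22)
edge 0: (0.5,3.5)→(17.5,11)  cross = 0.5·11 − 17.5·3.5 = -55.7500; (r_i+r_j)·cross = 18·-55.7500 = -1003.5000
edge 1: (17.5,11)→(14.5,23.5)  cross = 17.5·23.5 − 14.5·11 = 251.7500; (r_i+r_j)·cross = 32·251.7500 = 8056.0000
edge 2: (14.5,23.5)→(8.5,22)  cross = 14.5·22 − 8.5·23.5 = 119.2500; (r_i+r_j)·cross = 23·119.2500 = 2742.7500
edge 3: (8.5,22)→(0.5,3.5)  cross = 8.5·3.5 − 0.5·22 = 18.7500; (r_i+r_j)·cross = 9·18.7500 = 168.7500
Σcross = 334.0000 → A = |Σcross|/2 = 167.0000 mm²
Σ(r_i+r_j)·cross = 9964.0000 → first moment M = |Σ|/6 = 1660.6667
R_c = M/A = 1660.6667/167.0000 = 9.9441 mm
θ = 249° = 4.345870 rad
V = θ·R_c·A = 4.345870·9.9441·167.0000 = 7217.041 mm³

Volume = 7217.041 mm³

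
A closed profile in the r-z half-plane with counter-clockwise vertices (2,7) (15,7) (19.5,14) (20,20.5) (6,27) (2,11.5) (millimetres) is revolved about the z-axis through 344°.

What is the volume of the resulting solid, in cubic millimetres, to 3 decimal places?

Profile (r,z), 6 vertices: (2,7) (15,7) (19.5,14) (20,20.5) (6,27) (2,11.5)
edge 0: (2,7)→(15,7)  cross = 2·7 − 15·7 = -91.0000; (r_i+r_j)·cross = 17·-91.0000 = -1547.0000
edge 1: (15,7)→(19.5,14)  cross = 15·14 − 19.5·7 = 73.5000; (r_i+r_j)·cross = 34.5·73.5000 = 2535.7500
edge 2: (19.5,14)→(20,20.5)  cross = 19.5·20.5 − 20·14 = 119.7500; (r_i+r_j)·cross = 39.5·119.7500 = 4730.1250
edge 3: (20,20.5)→(6,27)  cross = 20·27 − 6·20.5 = 417.0000; (r_i+r_j)·cross = 26·417.0000 = 10842.0000
edge 4: (6,27)→(2,11.5)  cross = 6·11.5 − 2·27 = 15.0000; (r_i+r_j)·cross = 8·15.0000 = 120.0000
edge 5: (2,11.5)→(2,7)  cross = 2·7 − 2·11.5 = -9.0000; (r_i+r_j)·cross = 4·-9.0000 = -36.0000
Σcross = 525.2500 → A = |Σcross|/2 = 262.6250 mm²
Σ(r_i+r_j)·cross = 16644.8750 → first moment M = |Σ|/6 = 2774.1458
R_c = M/A = 2774.1458/262.6250 = 10.5631 mm
θ = 344° = 6.003933 rad
V = θ·R_c·A = 6.003933·10.5631·262.6250 = 16655.785 mm³

Volume = 16655.785 mm³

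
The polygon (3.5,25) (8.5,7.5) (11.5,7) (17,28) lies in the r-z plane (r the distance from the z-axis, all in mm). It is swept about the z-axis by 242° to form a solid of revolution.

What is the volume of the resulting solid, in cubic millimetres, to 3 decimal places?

Profile (r,z), 4 vertices: (3.5,25) (8.5,7.5) (11.5,7) (17,28)
edge 0: (3.5,25)→(8.5,7.5)  cross = 3.5·7.5 − 8.5·25 = -186.2500; (r_i+r_j)·cross = 12·-186.2500 = -2235.0000
edge 1: (8.5,7.5)→(11.5,7)  cross = 8.5·7 − 11.5·7.5 = -26.7500; (r_i+r_j)·cross = 20·-26.7500 = -535.0000
edge 2: (11.5,7)→(17,28)  cross = 11.5·28 − 17·7 = 203.0000; (r_i+r_j)·cross = 28.5·203.0000 = 5785.5000
edge 3: (17,28)→(3.5,25)  cross = 17·25 − 3.5·28 = 327.0000; (r_i+r_j)·cross = 20.5·327.0000 = 6703.5000
Σcross = 317.0000 → A = |Σcross|/2 = 158.5000 mm²
Σ(r_i+r_j)·cross = 9719.0000 → first moment M = |Σ|/6 = 1619.8333
R_c = M/A = 1619.8333/158.5000 = 10.2198 mm
θ = 242° = 4.223697 rad
V = θ·R_c·A = 4.223697·10.2198·158.5000 = 6841.685 mm³

Volume = 6841.685 mm³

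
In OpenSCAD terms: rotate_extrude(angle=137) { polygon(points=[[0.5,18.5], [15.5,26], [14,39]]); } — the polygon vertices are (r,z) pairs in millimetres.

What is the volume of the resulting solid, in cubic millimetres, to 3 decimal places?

Profile (r,z), 3 vertices: (0.5,18.5) (15.5,26) (14,39)
edge 0: (0.5,18.5)→(15.5,26)  cross = 0.5·26 − 15.5·18.5 = -273.7500; (r_i+r_j)·cross = 16·-273.7500 = -4380.0000
edge 1: (15.5,26)→(14,39)  cross = 15.5·39 − 14·26 = 240.5000; (r_i+r_j)·cross = 29.5·240.5000 = 7094.7500
edge 2: (14,39)→(0.5,18.5)  cross = 14·18.5 − 0.5·39 = 239.5000; (r_i+r_j)·cross = 14.5·239.5000 = 3472.7500
Σcross = 206.2500 → A = |Σcross|/2 = 103.1250 mm²
Σ(r_i+r_j)·cross = 6187.5000 → first moment M = |Σ|/6 = 1031.2500
R_c = M/A = 1031.2500/103.1250 = 10.0000 mm
θ = 137° = 2.391101 rad
V = θ·R_c·A = 2.391101·10.0000·103.1250 = 2465.823 mm³

Volume = 2465.823 mm³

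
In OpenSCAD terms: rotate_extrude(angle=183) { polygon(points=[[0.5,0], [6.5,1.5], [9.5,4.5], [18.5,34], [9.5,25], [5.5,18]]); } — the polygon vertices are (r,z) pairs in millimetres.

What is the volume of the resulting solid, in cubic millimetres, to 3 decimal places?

Volume = 6022.064 mm³

Profile (r,z), 6 vertices: (0.5,0) (6.5,1.5) (9.5,4.5) (18.5,34) (9.5,25) (5.5,18)
edge 0: (0.5,0)→(6.5,1.5)  cross = 0.5·1.5 − 6.5·0 = 0.7500; (r_i+r_j)·cross = 7·0.7500 = 5.2500
edge 1: (6.5,1.5)→(9.5,4.5)  cross = 6.5·4.5 − 9.5·1.5 = 15.0000; (r_i+r_j)·cross = 16·15.0000 = 240.0000
edge 2: (9.5,4.5)→(18.5,34)  cross = 9.5·34 − 18.5·4.5 = 239.7500; (r_i+r_j)·cross = 28·239.7500 = 6713.0000
edge 3: (18.5,34)→(9.5,25)  cross = 18.5·25 − 9.5·34 = 139.5000; (r_i+r_j)·cross = 28·139.5000 = 3906.0000
edge 4: (9.5,25)→(5.5,18)  cross = 9.5·18 − 5.5·25 = 33.5000; (r_i+r_j)·cross = 15·33.5000 = 502.5000
edge 5: (5.5,18)→(0.5,0)  cross = 5.5·0 − 0.5·18 = -9.0000; (r_i+r_j)·cross = 6·-9.0000 = -54.0000
Σcross = 419.5000 → A = |Σcross|/2 = 209.7500 mm²
Σ(r_i+r_j)·cross = 11312.7500 → first moment M = |Σ|/6 = 1885.4583
R_c = M/A = 1885.4583/209.7500 = 8.9891 mm
θ = 183° = 3.193953 rad
V = θ·R_c·A = 3.193953·8.9891·209.7500 = 6022.064 mm³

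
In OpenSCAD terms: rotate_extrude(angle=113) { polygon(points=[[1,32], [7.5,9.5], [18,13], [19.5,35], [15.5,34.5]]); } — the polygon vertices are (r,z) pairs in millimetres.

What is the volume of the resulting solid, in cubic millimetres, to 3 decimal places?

Volume = 7382.274 mm³

Profile (r,z), 5 vertices: (1,32) (7.5,9.5) (18,13) (19.5,35) (15.5,34.5)
edge 0: (1,32)→(7.5,9.5)  cross = 1·9.5 − 7.5·32 = -230.5000; (r_i+r_j)·cross = 8.5·-230.5000 = -1959.2500
edge 1: (7.5,9.5)→(18,13)  cross = 7.5·13 − 18·9.5 = -73.5000; (r_i+r_j)·cross = 25.5·-73.5000 = -1874.2500
edge 2: (18,13)→(19.5,35)  cross = 18·35 − 19.5·13 = 376.5000; (r_i+r_j)·cross = 37.5·376.5000 = 14118.7500
edge 3: (19.5,35)→(15.5,34.5)  cross = 19.5·34.5 − 15.5·35 = 130.2500; (r_i+r_j)·cross = 35·130.2500 = 4558.7500
edge 4: (15.5,34.5)→(1,32)  cross = 15.5·32 − 1·34.5 = 461.5000; (r_i+r_j)·cross = 16.5·461.5000 = 7614.7500
Σcross = 664.2500 → A = |Σcross|/2 = 332.1250 mm²
Σ(r_i+r_j)·cross = 22458.7500 → first moment M = |Σ|/6 = 3743.1250
R_c = M/A = 3743.1250/332.1250 = 11.2702 mm
θ = 113° = 1.972222 rad
V = θ·R_c·A = 1.972222·11.2702·332.1250 = 7382.274 mm³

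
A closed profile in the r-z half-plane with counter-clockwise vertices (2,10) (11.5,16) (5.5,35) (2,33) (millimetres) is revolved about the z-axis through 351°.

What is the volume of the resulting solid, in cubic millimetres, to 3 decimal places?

Volume = 4980.779 mm³

Profile (r,z), 4 vertices: (2,10) (11.5,16) (5.5,35) (2,33)
edge 0: (2,10)→(11.5,16)  cross = 2·16 − 11.5·10 = -83.0000; (r_i+r_j)·cross = 13.5·-83.0000 = -1120.5000
edge 1: (11.5,16)→(5.5,35)  cross = 11.5·35 − 5.5·16 = 314.5000; (r_i+r_j)·cross = 17·314.5000 = 5346.5000
edge 2: (5.5,35)→(2,33)  cross = 5.5·33 − 2·35 = 111.5000; (r_i+r_j)·cross = 7.5·111.5000 = 836.2500
edge 3: (2,33)→(2,10)  cross = 2·10 − 2·33 = -46.0000; (r_i+r_j)·cross = 4·-46.0000 = -184.0000
Σcross = 297.0000 → A = |Σcross|/2 = 148.5000 mm²
Σ(r_i+r_j)·cross = 4878.2500 → first moment M = |Σ|/6 = 813.0417
R_c = M/A = 813.0417/148.5000 = 5.4750 mm
θ = 351° = 6.126106 rad
V = θ·R_c·A = 6.126106·5.4750·148.5000 = 4980.779 mm³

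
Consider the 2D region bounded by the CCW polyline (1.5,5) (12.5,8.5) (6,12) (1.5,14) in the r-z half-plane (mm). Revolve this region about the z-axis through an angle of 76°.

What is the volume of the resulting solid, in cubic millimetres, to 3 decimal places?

Volume = 351.399 mm³

Profile (r,z), 4 vertices: (1.5,5) (12.5,8.5) (6,12) (1.5,14)
edge 0: (1.5,5)→(12.5,8.5)  cross = 1.5·8.5 − 12.5·5 = -49.7500; (r_i+r_j)·cross = 14·-49.7500 = -696.5000
edge 1: (12.5,8.5)→(6,12)  cross = 12.5·12 − 6·8.5 = 99.0000; (r_i+r_j)·cross = 18.5·99.0000 = 1831.5000
edge 2: (6,12)→(1.5,14)  cross = 6·14 − 1.5·12 = 66.0000; (r_i+r_j)·cross = 7.5·66.0000 = 495.0000
edge 3: (1.5,14)→(1.5,5)  cross = 1.5·5 − 1.5·14 = -13.5000; (r_i+r_j)·cross = 3·-13.5000 = -40.5000
Σcross = 101.7500 → A = |Σcross|/2 = 50.8750 mm²
Σ(r_i+r_j)·cross = 1589.5000 → first moment M = |Σ|/6 = 264.9167
R_c = M/A = 264.9167/50.8750 = 5.2072 mm
θ = 76° = 1.326450 rad
V = θ·R_c·A = 1.326450·5.2072·50.8750 = 351.399 mm³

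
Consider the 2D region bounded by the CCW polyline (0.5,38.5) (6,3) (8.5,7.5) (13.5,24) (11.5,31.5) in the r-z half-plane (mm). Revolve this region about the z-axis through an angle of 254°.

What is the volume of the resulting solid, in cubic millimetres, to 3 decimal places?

Profile (r,z), 5 vertices: (0.5,38.5) (6,3) (8.5,7.5) (13.5,24) (11.5,31.5)
edge 0: (0.5,38.5)→(6,3)  cross = 0.5·3 − 6·38.5 = -229.5000; (r_i+r_j)·cross = 6.5·-229.5000 = -1491.7500
edge 1: (6,3)→(8.5,7.5)  cross = 6·7.5 − 8.5·3 = 19.5000; (r_i+r_j)·cross = 14.5·19.5000 = 282.7500
edge 2: (8.5,7.5)→(13.5,24)  cross = 8.5·24 − 13.5·7.5 = 102.7500; (r_i+r_j)·cross = 22·102.7500 = 2260.5000
edge 3: (13.5,24)→(11.5,31.5)  cross = 13.5·31.5 − 11.5·24 = 149.2500; (r_i+r_j)·cross = 25·149.2500 = 3731.2500
edge 4: (11.5,31.5)→(0.5,38.5)  cross = 11.5·38.5 − 0.5·31.5 = 427.0000; (r_i+r_j)·cross = 12·427.0000 = 5124.0000
Σcross = 469.0000 → A = |Σcross|/2 = 234.5000 mm²
Σ(r_i+r_j)·cross = 9906.7500 → first moment M = |Σ|/6 = 1651.1250
R_c = M/A = 1651.1250/234.5000 = 7.0410 mm
θ = 254° = 4.433136 rad
V = θ·R_c·A = 4.433136·7.0410·234.5000 = 7319.662 mm³

Volume = 7319.662 mm³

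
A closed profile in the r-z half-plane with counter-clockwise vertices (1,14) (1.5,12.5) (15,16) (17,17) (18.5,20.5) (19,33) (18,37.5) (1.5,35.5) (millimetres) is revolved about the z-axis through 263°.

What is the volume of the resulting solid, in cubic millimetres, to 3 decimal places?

Volume = 16787.472 mm³

Profile (r,z), 8 vertices: (1,14) (1.5,12.5) (15,16) (17,17) (18.5,20.5) (19,33) (18,37.5) (1.5,35.5)
edge 0: (1,14)→(1.5,12.5)  cross = 1·12.5 − 1.5·14 = -8.5000; (r_i+r_j)·cross = 2.5·-8.5000 = -21.2500
edge 1: (1.5,12.5)→(15,16)  cross = 1.5·16 − 15·12.5 = -163.5000; (r_i+r_j)·cross = 16.5·-163.5000 = -2697.7500
edge 2: (15,16)→(17,17)  cross = 15·17 − 17·16 = -17.0000; (r_i+r_j)·cross = 32·-17.0000 = -544.0000
edge 3: (17,17)→(18.5,20.5)  cross = 17·20.5 − 18.5·17 = 34.0000; (r_i+r_j)·cross = 35.5·34.0000 = 1207.0000
edge 4: (18.5,20.5)→(19,33)  cross = 18.5·33 − 19·20.5 = 221.0000; (r_i+r_j)·cross = 37.5·221.0000 = 8287.5000
edge 5: (19,33)→(18,37.5)  cross = 19·37.5 − 18·33 = 118.5000; (r_i+r_j)·cross = 37·118.5000 = 4384.5000
edge 6: (18,37.5)→(1.5,35.5)  cross = 18·35.5 − 1.5·37.5 = 582.7500; (r_i+r_j)·cross = 19.5·582.7500 = 11363.6250
edge 7: (1.5,35.5)→(1,14)  cross = 1.5·14 − 1·35.5 = -14.5000; (r_i+r_j)·cross = 2.5·-14.5000 = -36.2500
Σcross = 752.7500 → A = |Σcross|/2 = 376.3750 mm²
Σ(r_i+r_j)·cross = 21943.3750 → first moment M = |Σ|/6 = 3657.2292
R_c = M/A = 3657.2292/376.3750 = 9.7170 mm
θ = 263° = 4.590216 rad
V = θ·R_c·A = 4.590216·9.7170·376.3750 = 16787.472 mm³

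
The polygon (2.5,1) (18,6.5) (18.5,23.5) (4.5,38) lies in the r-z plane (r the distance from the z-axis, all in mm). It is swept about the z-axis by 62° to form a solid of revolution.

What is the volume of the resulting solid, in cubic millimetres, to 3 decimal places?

Volume = 4349.653 mm³

Profile (r,z), 4 vertices: (2.5,1) (18,6.5) (18.5,23.5) (4.5,38)
edge 0: (2.5,1)→(18,6.5)  cross = 2.5·6.5 − 18·1 = -1.7500; (r_i+r_j)·cross = 20.5·-1.7500 = -35.8750
edge 1: (18,6.5)→(18.5,23.5)  cross = 18·23.5 − 18.5·6.5 = 302.7500; (r_i+r_j)·cross = 36.5·302.7500 = 11050.3750
edge 2: (18.5,23.5)→(4.5,38)  cross = 18.5·38 − 4.5·23.5 = 597.2500; (r_i+r_j)·cross = 23·597.2500 = 13736.7500
edge 3: (4.5,38)→(2.5,1)  cross = 4.5·1 − 2.5·38 = -90.5000; (r_i+r_j)·cross = 7·-90.5000 = -633.5000
Σcross = 807.7500 → A = |Σcross|/2 = 403.8750 mm²
Σ(r_i+r_j)·cross = 24117.7500 → first moment M = |Σ|/6 = 4019.6250
R_c = M/A = 4019.6250/403.8750 = 9.9526 mm
θ = 62° = 1.082104 rad
V = θ·R_c·A = 1.082104·9.9526·403.8750 = 4349.653 mm³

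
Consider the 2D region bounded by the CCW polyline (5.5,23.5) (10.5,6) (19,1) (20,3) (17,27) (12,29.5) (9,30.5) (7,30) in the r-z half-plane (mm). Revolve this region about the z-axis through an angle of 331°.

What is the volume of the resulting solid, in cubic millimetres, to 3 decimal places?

Volume = 20430.020 mm³

Profile (r,z), 8 vertices: (5.5,23.5) (10.5,6) (19,1) (20,3) (17,27) (12,29.5) (9,30.5) (7,30)
edge 0: (5.5,23.5)→(10.5,6)  cross = 5.5·6 − 10.5·23.5 = -213.7500; (r_i+r_j)·cross = 16·-213.7500 = -3420.0000
edge 1: (10.5,6)→(19,1)  cross = 10.5·1 − 19·6 = -103.5000; (r_i+r_j)·cross = 29.5·-103.5000 = -3053.2500
edge 2: (19,1)→(20,3)  cross = 19·3 − 20·1 = 37.0000; (r_i+r_j)·cross = 39·37.0000 = 1443.0000
edge 3: (20,3)→(17,27)  cross = 20·27 − 17·3 = 489.0000; (r_i+r_j)·cross = 37·489.0000 = 18093.0000
edge 4: (17,27)→(12,29.5)  cross = 17·29.5 − 12·27 = 177.5000; (r_i+r_j)·cross = 29·177.5000 = 5147.5000
edge 5: (12,29.5)→(9,30.5)  cross = 12·30.5 − 9·29.5 = 100.5000; (r_i+r_j)·cross = 21·100.5000 = 2110.5000
edge 6: (9,30.5)→(7,30)  cross = 9·30 − 7·30.5 = 56.5000; (r_i+r_j)·cross = 16·56.5000 = 904.0000
edge 7: (7,30)→(5.5,23.5)  cross = 7·23.5 − 5.5·30 = -0.5000; (r_i+r_j)·cross = 12.5·-0.5000 = -6.2500
Σcross = 542.7500 → A = |Σcross|/2 = 271.3750 mm²
Σ(r_i+r_j)·cross = 21218.5000 → first moment M = |Σ|/6 = 3536.4167
R_c = M/A = 3536.4167/271.3750 = 13.0315 mm
θ = 331° = 5.777040 rad
V = θ·R_c·A = 5.777040·13.0315·271.3750 = 20430.020 mm³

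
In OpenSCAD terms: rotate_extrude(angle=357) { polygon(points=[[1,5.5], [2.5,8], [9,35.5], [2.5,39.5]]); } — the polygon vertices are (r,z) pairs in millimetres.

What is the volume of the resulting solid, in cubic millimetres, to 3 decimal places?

Volume = 3271.183 mm³

Profile (r,z), 4 vertices: (1,5.5) (2.5,8) (9,35.5) (2.5,39.5)
edge 0: (1,5.5)→(2.5,8)  cross = 1·8 − 2.5·5.5 = -5.7500; (r_i+r_j)·cross = 3.5·-5.7500 = -20.1250
edge 1: (2.5,8)→(9,35.5)  cross = 2.5·35.5 − 9·8 = 16.7500; (r_i+r_j)·cross = 11.5·16.7500 = 192.6250
edge 2: (9,35.5)→(2.5,39.5)  cross = 9·39.5 − 2.5·35.5 = 266.7500; (r_i+r_j)·cross = 11.5·266.7500 = 3067.6250
edge 3: (2.5,39.5)→(1,5.5)  cross = 2.5·5.5 − 1·39.5 = -25.7500; (r_i+r_j)·cross = 3.5·-25.7500 = -90.1250
Σcross = 252.0000 → A = |Σcross|/2 = 126.0000 mm²
Σ(r_i+r_j)·cross = 3150.0000 → first moment M = |Σ|/6 = 525.0000
R_c = M/A = 525.0000/126.0000 = 4.1667 mm
θ = 357° = 6.230825 rad
V = θ·R_c·A = 6.230825·4.1667·126.0000 = 3271.183 mm³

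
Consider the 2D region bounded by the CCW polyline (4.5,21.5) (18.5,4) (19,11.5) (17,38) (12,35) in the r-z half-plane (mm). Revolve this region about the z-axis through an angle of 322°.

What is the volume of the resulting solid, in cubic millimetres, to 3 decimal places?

Profile (r,z), 5 vertices: (4.5,21.5) (18.5,4) (19,11.5) (17,38) (12,35)
edge 0: (4.5,21.5)→(18.5,4)  cross = 4.5·4 − 18.5·21.5 = -379.7500; (r_i+r_j)·cross = 23·-379.7500 = -8734.2500
edge 1: (18.5,4)→(19,11.5)  cross = 18.5·11.5 − 19·4 = 136.7500; (r_i+r_j)·cross = 37.5·136.7500 = 5128.1250
edge 2: (19,11.5)→(17,38)  cross = 19·38 − 17·11.5 = 526.5000; (r_i+r_j)·cross = 36·526.5000 = 18954.0000
edge 3: (17,38)→(12,35)  cross = 17·35 − 12·38 = 139.0000; (r_i+r_j)·cross = 29·139.0000 = 4031.0000
edge 4: (12,35)→(4.5,21.5)  cross = 12·21.5 − 4.5·35 = 100.5000; (r_i+r_j)·cross = 16.5·100.5000 = 1658.2500
Σcross = 523.0000 → A = |Σcross|/2 = 261.5000 mm²
Σ(r_i+r_j)·cross = 21037.1250 → first moment M = |Σ|/6 = 3506.1875
R_c = M/A = 3506.1875/261.5000 = 13.4080 mm
θ = 322° = 5.619960 rad
V = θ·R_c·A = 5.619960·13.4080·261.5000 = 19704.634 mm³

Volume = 19704.634 mm³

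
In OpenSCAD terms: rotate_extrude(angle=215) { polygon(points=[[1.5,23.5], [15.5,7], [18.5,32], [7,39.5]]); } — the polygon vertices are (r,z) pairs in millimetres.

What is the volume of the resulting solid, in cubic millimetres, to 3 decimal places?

Profile (r,z), 4 vertices: (1.5,23.5) (15.5,7) (18.5,32) (7,39.5)
edge 0: (1.5,23.5)→(15.5,7)  cross = 1.5·7 − 15.5·23.5 = -353.7500; (r_i+r_j)·cross = 17·-353.7500 = -6013.7500
edge 1: (15.5,7)→(18.5,32)  cross = 15.5·32 − 18.5·7 = 366.5000; (r_i+r_j)·cross = 34·366.5000 = 12461.0000
edge 2: (18.5,32)→(7,39.5)  cross = 18.5·39.5 − 7·32 = 506.7500; (r_i+r_j)·cross = 25.5·506.7500 = 12922.1250
edge 3: (7,39.5)→(1.5,23.5)  cross = 7·23.5 − 1.5·39.5 = 105.2500; (r_i+r_j)·cross = 8.5·105.2500 = 894.6250
Σcross = 624.7500 → A = |Σcross|/2 = 312.3750 mm²
Σ(r_i+r_j)·cross = 20264.0000 → first moment M = |Σ|/6 = 3377.3333
R_c = M/A = 3377.3333/312.3750 = 10.8118 mm
θ = 215° = 3.752458 rad
V = θ·R_c·A = 3.752458·10.8118·312.3750 = 12673.301 mm³

Volume = 12673.301 mm³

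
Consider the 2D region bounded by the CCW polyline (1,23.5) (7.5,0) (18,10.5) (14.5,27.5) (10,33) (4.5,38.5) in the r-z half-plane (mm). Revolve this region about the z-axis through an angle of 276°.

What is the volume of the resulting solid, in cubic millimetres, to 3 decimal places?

Volume = 16405.667 mm³

Profile (r,z), 6 vertices: (1,23.5) (7.5,0) (18,10.5) (14.5,27.5) (10,33) (4.5,38.5)
edge 0: (1,23.5)→(7.5,0)  cross = 1·0 − 7.5·23.5 = -176.2500; (r_i+r_j)·cross = 8.5·-176.2500 = -1498.1250
edge 1: (7.5,0)→(18,10.5)  cross = 7.5·10.5 − 18·0 = 78.7500; (r_i+r_j)·cross = 25.5·78.7500 = 2008.1250
edge 2: (18,10.5)→(14.5,27.5)  cross = 18·27.5 − 14.5·10.5 = 342.7500; (r_i+r_j)·cross = 32.5·342.7500 = 11139.3750
edge 3: (14.5,27.5)→(10,33)  cross = 14.5·33 − 10·27.5 = 203.5000; (r_i+r_j)·cross = 24.5·203.5000 = 4985.7500
edge 4: (10,33)→(4.5,38.5)  cross = 10·38.5 − 4.5·33 = 236.5000; (r_i+r_j)·cross = 14.5·236.5000 = 3429.2500
edge 5: (4.5,38.5)→(1,23.5)  cross = 4.5·23.5 − 1·38.5 = 67.2500; (r_i+r_j)·cross = 5.5·67.2500 = 369.8750
Σcross = 752.5000 → A = |Σcross|/2 = 376.2500 mm²
Σ(r_i+r_j)·cross = 20434.2500 → first moment M = |Σ|/6 = 3405.7083
R_c = M/A = 3405.7083/376.2500 = 9.0517 mm
θ = 276° = 4.817109 rad
V = θ·R_c·A = 4.817109·9.0517·376.2500 = 16405.667 mm³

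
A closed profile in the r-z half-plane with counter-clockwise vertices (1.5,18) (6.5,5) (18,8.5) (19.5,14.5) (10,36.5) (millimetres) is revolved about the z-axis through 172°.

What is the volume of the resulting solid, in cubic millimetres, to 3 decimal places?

Volume = 10008.556 mm³

Profile (r,z), 5 vertices: (1.5,18) (6.5,5) (18,8.5) (19.5,14.5) (10,36.5)
edge 0: (1.5,18)→(6.5,5)  cross = 1.5·5 − 6.5·18 = -109.5000; (r_i+r_j)·cross = 8·-109.5000 = -876.0000
edge 1: (6.5,5)→(18,8.5)  cross = 6.5·8.5 − 18·5 = -34.7500; (r_i+r_j)·cross = 24.5·-34.7500 = -851.3750
edge 2: (18,8.5)→(19.5,14.5)  cross = 18·14.5 − 19.5·8.5 = 95.2500; (r_i+r_j)·cross = 37.5·95.2500 = 3571.8750
edge 3: (19.5,14.5)→(10,36.5)  cross = 19.5·36.5 − 10·14.5 = 566.7500; (r_i+r_j)·cross = 29.5·566.7500 = 16719.1250
edge 4: (10,36.5)→(1.5,18)  cross = 10·18 − 1.5·36.5 = 125.2500; (r_i+r_j)·cross = 11.5·125.2500 = 1440.3750
Σcross = 643.0000 → A = |Σcross|/2 = 321.5000 mm²
Σ(r_i+r_j)·cross = 20004.0000 → first moment M = |Σ|/6 = 3334.0000
R_c = M/A = 3334.0000/321.5000 = 10.3701 mm
θ = 172° = 3.001966 rad
V = θ·R_c·A = 3.001966·10.3701·321.5000 = 10008.556 mm³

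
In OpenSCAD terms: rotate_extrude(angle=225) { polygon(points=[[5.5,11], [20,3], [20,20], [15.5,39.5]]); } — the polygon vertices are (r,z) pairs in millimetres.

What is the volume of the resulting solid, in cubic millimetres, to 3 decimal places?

Profile (r,z), 4 vertices: (5.5,11) (20,3) (20,20) (15.5,39.5)
edge 0: (5.5,11)→(20,3)  cross = 5.5·3 − 20·11 = -203.5000; (r_i+r_j)·cross = 25.5·-203.5000 = -5189.2500
edge 1: (20,3)→(20,20)  cross = 20·20 − 20·3 = 340.0000; (r_i+r_j)·cross = 40·340.0000 = 13600.0000
edge 2: (20,20)→(15.5,39.5)  cross = 20·39.5 − 15.5·20 = 480.0000; (r_i+r_j)·cross = 35.5·480.0000 = 17040.0000
edge 3: (15.5,39.5)→(5.5,11)  cross = 15.5·11 − 5.5·39.5 = -46.7500; (r_i+r_j)·cross = 21·-46.7500 = -981.7500
Σcross = 569.7500 → A = |Σcross|/2 = 284.8750 mm²
Σ(r_i+r_j)·cross = 24469.0000 → first moment M = |Σ|/6 = 4078.1667
R_c = M/A = 4078.1667/284.8750 = 14.3156 mm
θ = 225° = 3.926991 rad
V = θ·R_c·A = 3.926991·14.3156·284.8750 = 16014.923 mm³

Volume = 16014.923 mm³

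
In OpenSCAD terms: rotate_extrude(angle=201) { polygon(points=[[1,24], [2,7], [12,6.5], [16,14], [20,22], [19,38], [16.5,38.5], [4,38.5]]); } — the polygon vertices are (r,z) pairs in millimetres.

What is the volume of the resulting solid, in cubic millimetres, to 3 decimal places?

Volume = 17814.119 mm³

Profile (r,z), 8 vertices: (1,24) (2,7) (12,6.5) (16,14) (20,22) (19,38) (16.5,38.5) (4,38.5)
edge 0: (1,24)→(2,7)  cross = 1·7 − 2·24 = -41.0000; (r_i+r_j)·cross = 3·-41.0000 = -123.0000
edge 1: (2,7)→(12,6.5)  cross = 2·6.5 − 12·7 = -71.0000; (r_i+r_j)·cross = 14·-71.0000 = -994.0000
edge 2: (12,6.5)→(16,14)  cross = 12·14 − 16·6.5 = 64.0000; (r_i+r_j)·cross = 28·64.0000 = 1792.0000
edge 3: (16,14)→(20,22)  cross = 16·22 − 20·14 = 72.0000; (r_i+r_j)·cross = 36·72.0000 = 2592.0000
edge 4: (20,22)→(19,38)  cross = 20·38 − 19·22 = 342.0000; (r_i+r_j)·cross = 39·342.0000 = 13338.0000
edge 5: (19,38)→(16.5,38.5)  cross = 19·38.5 − 16.5·38 = 104.5000; (r_i+r_j)·cross = 35.5·104.5000 = 3709.7500
edge 6: (16.5,38.5)→(4,38.5)  cross = 16.5·38.5 − 4·38.5 = 481.2500; (r_i+r_j)·cross = 20.5·481.2500 = 9865.6250
edge 7: (4,38.5)→(1,24)  cross = 4·24 − 1·38.5 = 57.5000; (r_i+r_j)·cross = 5·57.5000 = 287.5000
Σcross = 1009.2500 → A = |Σcross|/2 = 504.6250 mm²
Σ(r_i+r_j)·cross = 30467.8750 → first moment M = |Σ|/6 = 5077.9792
R_c = M/A = 5077.9792/504.6250 = 10.0629 mm
θ = 201° = 3.508112 rad
V = θ·R_c·A = 3.508112·10.0629·504.6250 = 17814.119 mm³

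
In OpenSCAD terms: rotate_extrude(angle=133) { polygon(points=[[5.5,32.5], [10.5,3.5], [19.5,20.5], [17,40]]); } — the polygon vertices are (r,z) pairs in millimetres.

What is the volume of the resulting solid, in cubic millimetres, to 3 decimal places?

Volume = 8700.574 mm³

Profile (r,z), 4 vertices: (5.5,32.5) (10.5,3.5) (19.5,20.5) (17,40)
edge 0: (5.5,32.5)→(10.5,3.5)  cross = 5.5·3.5 − 10.5·32.5 = -322.0000; (r_i+r_j)·cross = 16·-322.0000 = -5152.0000
edge 1: (10.5,3.5)→(19.5,20.5)  cross = 10.5·20.5 − 19.5·3.5 = 147.0000; (r_i+r_j)·cross = 30·147.0000 = 4410.0000
edge 2: (19.5,20.5)→(17,40)  cross = 19.5·40 − 17·20.5 = 431.5000; (r_i+r_j)·cross = 36.5·431.5000 = 15749.7500
edge 3: (17,40)→(5.5,32.5)  cross = 17·32.5 − 5.5·40 = 332.5000; (r_i+r_j)·cross = 22.5·332.5000 = 7481.2500
Σcross = 589.0000 → A = |Σcross|/2 = 294.5000 mm²
Σ(r_i+r_j)·cross = 22489.0000 → first moment M = |Σ|/6 = 3748.1667
R_c = M/A = 3748.1667/294.5000 = 12.7272 mm
θ = 133° = 2.321288 rad
V = θ·R_c·A = 2.321288·12.7272·294.5000 = 8700.574 mm³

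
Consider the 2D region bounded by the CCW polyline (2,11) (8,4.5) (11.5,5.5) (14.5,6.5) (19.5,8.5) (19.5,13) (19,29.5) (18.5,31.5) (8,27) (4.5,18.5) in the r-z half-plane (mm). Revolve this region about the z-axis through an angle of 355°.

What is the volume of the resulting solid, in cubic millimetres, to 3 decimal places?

Volume = 24596.894 mm³

Profile (r,z), 10 vertices: (2,11) (8,4.5) (11.5,5.5) (14.5,6.5) (19.5,8.5) (19.5,13) (19,29.5) (18.5,31.5) (8,27) (4.5,18.5)
edge 0: (2,11)→(8,4.5)  cross = 2·4.5 − 8·11 = -79.0000; (r_i+r_j)·cross = 10·-79.0000 = -790.0000
edge 1: (8,4.5)→(11.5,5.5)  cross = 8·5.5 − 11.5·4.5 = -7.7500; (r_i+r_j)·cross = 19.5·-7.7500 = -151.1250
edge 2: (11.5,5.5)→(14.5,6.5)  cross = 11.5·6.5 − 14.5·5.5 = -5.0000; (r_i+r_j)·cross = 26·-5.0000 = -130.0000
edge 3: (14.5,6.5)→(19.5,8.5)  cross = 14.5·8.5 − 19.5·6.5 = -3.5000; (r_i+r_j)·cross = 34·-3.5000 = -119.0000
edge 4: (19.5,8.5)→(19.5,13)  cross = 19.5·13 − 19.5·8.5 = 87.7500; (r_i+r_j)·cross = 39·87.7500 = 3422.2500
edge 5: (19.5,13)→(19,29.5)  cross = 19.5·29.5 − 19·13 = 328.2500; (r_i+r_j)·cross = 38.5·328.2500 = 12637.6250
edge 6: (19,29.5)→(18.5,31.5)  cross = 19·31.5 − 18.5·29.5 = 52.7500; (r_i+r_j)·cross = 37.5·52.7500 = 1978.1250
edge 7: (18.5,31.5)→(8,27)  cross = 18.5·27 − 8·31.5 = 247.5000; (r_i+r_j)·cross = 26.5·247.5000 = 6558.7500
edge 8: (8,27)→(4.5,18.5)  cross = 8·18.5 − 4.5·27 = 26.5000; (r_i+r_j)·cross = 12.5·26.5000 = 331.2500
edge 9: (4.5,18.5)→(2,11)  cross = 4.5·11 − 2·18.5 = 12.5000; (r_i+r_j)·cross = 6.5·12.5000 = 81.2500
Σcross = 660.0000 → A = |Σcross|/2 = 330.0000 mm²
Σ(r_i+r_j)·cross = 23819.1250 → first moment M = |Σ|/6 = 3969.8542
R_c = M/A = 3969.8542/330.0000 = 12.0299 mm
θ = 355° = 6.195919 rad
V = θ·R_c·A = 6.195919·12.0299·330.0000 = 24596.894 mm³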